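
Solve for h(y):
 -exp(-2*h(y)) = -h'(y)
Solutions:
 h(y) = log(-sqrt(C1 + 2*y))
 h(y) = log(C1 + 2*y)/2


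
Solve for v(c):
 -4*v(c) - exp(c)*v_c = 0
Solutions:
 v(c) = C1*exp(4*exp(-c))


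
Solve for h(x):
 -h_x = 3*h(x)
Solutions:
 h(x) = C1*exp(-3*x)


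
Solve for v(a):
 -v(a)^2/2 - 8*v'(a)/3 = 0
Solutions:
 v(a) = 16/(C1 + 3*a)


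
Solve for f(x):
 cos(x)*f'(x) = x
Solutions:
 f(x) = C1 + Integral(x/cos(x), x)


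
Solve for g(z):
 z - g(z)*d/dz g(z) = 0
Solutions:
 g(z) = -sqrt(C1 + z^2)
 g(z) = sqrt(C1 + z^2)


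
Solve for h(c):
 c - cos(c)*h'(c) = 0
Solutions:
 h(c) = C1 + Integral(c/cos(c), c)


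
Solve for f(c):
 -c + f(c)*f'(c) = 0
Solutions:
 f(c) = -sqrt(C1 + c^2)
 f(c) = sqrt(C1 + c^2)


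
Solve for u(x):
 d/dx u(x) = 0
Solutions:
 u(x) = C1


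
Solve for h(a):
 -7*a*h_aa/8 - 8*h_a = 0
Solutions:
 h(a) = C1 + C2/a^(57/7)


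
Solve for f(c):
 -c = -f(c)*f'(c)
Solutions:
 f(c) = -sqrt(C1 + c^2)
 f(c) = sqrt(C1 + c^2)


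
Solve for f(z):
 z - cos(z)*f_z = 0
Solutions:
 f(z) = C1 + Integral(z/cos(z), z)


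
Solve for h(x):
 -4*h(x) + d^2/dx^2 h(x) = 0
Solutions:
 h(x) = C1*exp(-2*x) + C2*exp(2*x)


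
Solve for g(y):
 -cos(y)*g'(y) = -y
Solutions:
 g(y) = C1 + Integral(y/cos(y), y)


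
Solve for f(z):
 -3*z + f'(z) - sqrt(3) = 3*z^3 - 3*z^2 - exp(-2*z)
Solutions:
 f(z) = C1 + 3*z^4/4 - z^3 + 3*z^2/2 + sqrt(3)*z + exp(-2*z)/2


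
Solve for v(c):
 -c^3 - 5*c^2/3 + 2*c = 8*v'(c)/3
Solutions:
 v(c) = C1 - 3*c^4/32 - 5*c^3/24 + 3*c^2/8


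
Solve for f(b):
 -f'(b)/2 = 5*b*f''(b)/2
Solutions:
 f(b) = C1 + C2*b^(4/5)


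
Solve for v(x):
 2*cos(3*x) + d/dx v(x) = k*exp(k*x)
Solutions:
 v(x) = C1 + exp(k*x) - 2*sin(3*x)/3


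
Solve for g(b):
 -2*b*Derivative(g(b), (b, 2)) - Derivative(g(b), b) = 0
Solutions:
 g(b) = C1 + C2*sqrt(b)


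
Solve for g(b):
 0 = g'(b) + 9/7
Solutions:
 g(b) = C1 - 9*b/7


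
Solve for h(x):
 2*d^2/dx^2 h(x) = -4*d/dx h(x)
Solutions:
 h(x) = C1 + C2*exp(-2*x)


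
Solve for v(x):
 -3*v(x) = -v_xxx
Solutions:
 v(x) = C3*exp(3^(1/3)*x) + (C1*sin(3^(5/6)*x/2) + C2*cos(3^(5/6)*x/2))*exp(-3^(1/3)*x/2)


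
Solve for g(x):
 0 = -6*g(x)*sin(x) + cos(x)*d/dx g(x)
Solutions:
 g(x) = C1/cos(x)^6


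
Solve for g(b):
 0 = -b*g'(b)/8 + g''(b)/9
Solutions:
 g(b) = C1 + C2*erfi(3*b/4)


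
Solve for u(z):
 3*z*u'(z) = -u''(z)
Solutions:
 u(z) = C1 + C2*erf(sqrt(6)*z/2)


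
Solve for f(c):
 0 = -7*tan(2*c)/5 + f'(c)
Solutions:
 f(c) = C1 - 7*log(cos(2*c))/10


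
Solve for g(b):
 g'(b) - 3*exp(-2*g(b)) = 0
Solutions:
 g(b) = log(-sqrt(C1 + 6*b))
 g(b) = log(C1 + 6*b)/2


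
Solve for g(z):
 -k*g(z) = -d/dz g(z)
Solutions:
 g(z) = C1*exp(k*z)


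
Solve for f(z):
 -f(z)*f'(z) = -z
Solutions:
 f(z) = -sqrt(C1 + z^2)
 f(z) = sqrt(C1 + z^2)


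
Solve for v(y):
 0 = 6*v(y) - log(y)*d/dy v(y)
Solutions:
 v(y) = C1*exp(6*li(y))


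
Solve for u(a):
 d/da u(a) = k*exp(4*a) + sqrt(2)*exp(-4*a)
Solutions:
 u(a) = C1 + k*exp(4*a)/4 - sqrt(2)*exp(-4*a)/4


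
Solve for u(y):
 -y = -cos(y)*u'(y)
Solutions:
 u(y) = C1 + Integral(y/cos(y), y)


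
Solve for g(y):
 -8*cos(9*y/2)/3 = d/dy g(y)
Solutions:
 g(y) = C1 - 16*sin(9*y/2)/27


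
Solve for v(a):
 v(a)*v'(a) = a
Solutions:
 v(a) = -sqrt(C1 + a^2)
 v(a) = sqrt(C1 + a^2)


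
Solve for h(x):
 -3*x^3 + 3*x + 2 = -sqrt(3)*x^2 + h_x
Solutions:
 h(x) = C1 - 3*x^4/4 + sqrt(3)*x^3/3 + 3*x^2/2 + 2*x


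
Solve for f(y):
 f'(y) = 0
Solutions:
 f(y) = C1


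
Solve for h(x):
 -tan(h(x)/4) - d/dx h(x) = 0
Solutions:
 h(x) = -4*asin(C1*exp(-x/4)) + 4*pi
 h(x) = 4*asin(C1*exp(-x/4))


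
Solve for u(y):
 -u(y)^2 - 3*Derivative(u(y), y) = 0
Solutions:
 u(y) = 3/(C1 + y)


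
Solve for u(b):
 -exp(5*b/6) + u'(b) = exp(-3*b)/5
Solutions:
 u(b) = C1 + 6*exp(5*b/6)/5 - exp(-3*b)/15


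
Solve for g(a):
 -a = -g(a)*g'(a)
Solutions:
 g(a) = -sqrt(C1 + a^2)
 g(a) = sqrt(C1 + a^2)


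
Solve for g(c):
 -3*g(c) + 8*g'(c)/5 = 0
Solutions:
 g(c) = C1*exp(15*c/8)


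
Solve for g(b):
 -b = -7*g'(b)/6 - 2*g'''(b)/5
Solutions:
 g(b) = C1 + C2*sin(sqrt(105)*b/6) + C3*cos(sqrt(105)*b/6) + 3*b^2/7


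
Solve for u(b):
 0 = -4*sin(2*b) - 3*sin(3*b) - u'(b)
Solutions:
 u(b) = C1 + 2*cos(2*b) + cos(3*b)


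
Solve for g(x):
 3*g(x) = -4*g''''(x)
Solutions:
 g(x) = (C1*sin(3^(1/4)*x/2) + C2*cos(3^(1/4)*x/2))*exp(-3^(1/4)*x/2) + (C3*sin(3^(1/4)*x/2) + C4*cos(3^(1/4)*x/2))*exp(3^(1/4)*x/2)


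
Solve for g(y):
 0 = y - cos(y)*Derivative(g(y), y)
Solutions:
 g(y) = C1 + Integral(y/cos(y), y)


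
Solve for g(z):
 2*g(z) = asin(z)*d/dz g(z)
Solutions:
 g(z) = C1*exp(2*Integral(1/asin(z), z))


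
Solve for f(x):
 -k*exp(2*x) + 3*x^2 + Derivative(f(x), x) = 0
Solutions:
 f(x) = C1 + k*exp(2*x)/2 - x^3


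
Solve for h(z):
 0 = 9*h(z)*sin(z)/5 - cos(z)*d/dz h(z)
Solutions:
 h(z) = C1/cos(z)^(9/5)


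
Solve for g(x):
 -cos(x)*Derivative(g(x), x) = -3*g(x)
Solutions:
 g(x) = C1*(sin(x) + 1)^(3/2)/(sin(x) - 1)^(3/2)


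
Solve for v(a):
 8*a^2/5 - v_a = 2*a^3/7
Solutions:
 v(a) = C1 - a^4/14 + 8*a^3/15


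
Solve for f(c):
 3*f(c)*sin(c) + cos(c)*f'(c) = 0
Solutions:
 f(c) = C1*cos(c)^3


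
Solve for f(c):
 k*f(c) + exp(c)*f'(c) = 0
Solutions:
 f(c) = C1*exp(k*exp(-c))


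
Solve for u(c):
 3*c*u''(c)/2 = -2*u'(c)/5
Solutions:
 u(c) = C1 + C2*c^(11/15)


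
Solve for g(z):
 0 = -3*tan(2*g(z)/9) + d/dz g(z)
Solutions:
 g(z) = -9*asin(C1*exp(2*z/3))/2 + 9*pi/2
 g(z) = 9*asin(C1*exp(2*z/3))/2


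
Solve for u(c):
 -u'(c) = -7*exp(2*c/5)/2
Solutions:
 u(c) = C1 + 35*exp(2*c/5)/4


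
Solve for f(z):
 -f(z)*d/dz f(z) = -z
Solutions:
 f(z) = -sqrt(C1 + z^2)
 f(z) = sqrt(C1 + z^2)


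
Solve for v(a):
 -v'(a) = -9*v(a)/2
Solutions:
 v(a) = C1*exp(9*a/2)


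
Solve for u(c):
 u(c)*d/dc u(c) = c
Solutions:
 u(c) = -sqrt(C1 + c^2)
 u(c) = sqrt(C1 + c^2)


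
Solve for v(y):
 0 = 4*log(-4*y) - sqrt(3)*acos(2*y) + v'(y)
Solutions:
 v(y) = C1 - 4*y*log(-y) - 8*y*log(2) + 4*y + sqrt(3)*(y*acos(2*y) - sqrt(1 - 4*y^2)/2)


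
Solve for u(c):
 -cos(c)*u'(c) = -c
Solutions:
 u(c) = C1 + Integral(c/cos(c), c)


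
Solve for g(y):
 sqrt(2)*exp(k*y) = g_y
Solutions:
 g(y) = C1 + sqrt(2)*exp(k*y)/k


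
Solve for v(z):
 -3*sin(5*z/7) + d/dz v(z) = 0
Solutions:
 v(z) = C1 - 21*cos(5*z/7)/5


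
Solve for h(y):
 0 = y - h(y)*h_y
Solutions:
 h(y) = -sqrt(C1 + y^2)
 h(y) = sqrt(C1 + y^2)


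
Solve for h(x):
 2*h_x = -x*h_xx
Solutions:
 h(x) = C1 + C2/x


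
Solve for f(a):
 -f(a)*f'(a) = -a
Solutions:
 f(a) = -sqrt(C1 + a^2)
 f(a) = sqrt(C1 + a^2)


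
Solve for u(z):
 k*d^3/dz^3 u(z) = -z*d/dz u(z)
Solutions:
 u(z) = C1 + Integral(C2*airyai(z*(-1/k)^(1/3)) + C3*airybi(z*(-1/k)^(1/3)), z)


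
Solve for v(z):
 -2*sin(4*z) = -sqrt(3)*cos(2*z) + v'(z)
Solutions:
 v(z) = C1 + sqrt(3)*sin(2*z)/2 + cos(4*z)/2


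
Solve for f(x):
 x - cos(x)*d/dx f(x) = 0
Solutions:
 f(x) = C1 + Integral(x/cos(x), x)


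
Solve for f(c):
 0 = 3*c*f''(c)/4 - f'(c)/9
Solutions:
 f(c) = C1 + C2*c^(31/27)


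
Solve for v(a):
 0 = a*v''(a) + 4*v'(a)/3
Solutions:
 v(a) = C1 + C2/a^(1/3)


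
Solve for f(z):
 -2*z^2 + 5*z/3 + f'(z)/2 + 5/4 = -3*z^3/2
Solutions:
 f(z) = C1 - 3*z^4/4 + 4*z^3/3 - 5*z^2/3 - 5*z/2


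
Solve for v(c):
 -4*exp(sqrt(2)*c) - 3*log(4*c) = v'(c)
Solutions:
 v(c) = C1 - 3*c*log(c) + 3*c*(1 - 2*log(2)) - 2*sqrt(2)*exp(sqrt(2)*c)


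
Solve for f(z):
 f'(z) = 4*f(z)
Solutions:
 f(z) = C1*exp(4*z)


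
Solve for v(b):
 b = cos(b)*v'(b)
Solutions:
 v(b) = C1 + Integral(b/cos(b), b)


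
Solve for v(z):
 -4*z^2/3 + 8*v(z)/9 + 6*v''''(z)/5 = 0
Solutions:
 v(z) = 3*z^2/2 + (C1*sin(15^(1/4)*z/3) + C2*cos(15^(1/4)*z/3))*exp(-15^(1/4)*z/3) + (C3*sin(15^(1/4)*z/3) + C4*cos(15^(1/4)*z/3))*exp(15^(1/4)*z/3)


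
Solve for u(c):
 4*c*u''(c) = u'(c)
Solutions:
 u(c) = C1 + C2*c^(5/4)


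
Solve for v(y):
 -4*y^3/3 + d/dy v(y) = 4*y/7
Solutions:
 v(y) = C1 + y^4/3 + 2*y^2/7


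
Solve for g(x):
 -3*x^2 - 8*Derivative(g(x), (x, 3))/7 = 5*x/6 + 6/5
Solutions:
 g(x) = C1 + C2*x + C3*x^2 - 7*x^5/160 - 35*x^4/1152 - 7*x^3/40


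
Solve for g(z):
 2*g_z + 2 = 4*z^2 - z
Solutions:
 g(z) = C1 + 2*z^3/3 - z^2/4 - z


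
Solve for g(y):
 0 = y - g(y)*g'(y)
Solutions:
 g(y) = -sqrt(C1 + y^2)
 g(y) = sqrt(C1 + y^2)


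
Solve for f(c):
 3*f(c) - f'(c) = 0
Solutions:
 f(c) = C1*exp(3*c)


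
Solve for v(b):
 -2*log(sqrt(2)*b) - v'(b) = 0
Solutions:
 v(b) = C1 - 2*b*log(b) - b*log(2) + 2*b


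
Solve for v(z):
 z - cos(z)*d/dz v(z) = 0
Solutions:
 v(z) = C1 + Integral(z/cos(z), z)


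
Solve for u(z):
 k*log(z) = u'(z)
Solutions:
 u(z) = C1 + k*z*log(z) - k*z


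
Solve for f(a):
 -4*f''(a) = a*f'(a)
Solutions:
 f(a) = C1 + C2*erf(sqrt(2)*a/4)


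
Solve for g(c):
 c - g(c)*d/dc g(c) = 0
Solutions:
 g(c) = -sqrt(C1 + c^2)
 g(c) = sqrt(C1 + c^2)


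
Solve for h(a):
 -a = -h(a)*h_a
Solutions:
 h(a) = -sqrt(C1 + a^2)
 h(a) = sqrt(C1 + a^2)


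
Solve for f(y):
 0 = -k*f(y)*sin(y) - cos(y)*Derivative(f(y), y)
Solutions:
 f(y) = C1*exp(k*log(cos(y)))


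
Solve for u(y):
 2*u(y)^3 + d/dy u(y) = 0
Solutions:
 u(y) = -sqrt(2)*sqrt(-1/(C1 - 2*y))/2
 u(y) = sqrt(2)*sqrt(-1/(C1 - 2*y))/2


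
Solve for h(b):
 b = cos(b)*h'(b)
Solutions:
 h(b) = C1 + Integral(b/cos(b), b)


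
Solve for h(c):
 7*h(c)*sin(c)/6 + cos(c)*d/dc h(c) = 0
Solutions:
 h(c) = C1*cos(c)^(7/6)


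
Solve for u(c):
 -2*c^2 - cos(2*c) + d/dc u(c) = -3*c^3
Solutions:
 u(c) = C1 - 3*c^4/4 + 2*c^3/3 + sin(2*c)/2


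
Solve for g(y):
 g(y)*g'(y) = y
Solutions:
 g(y) = -sqrt(C1 + y^2)
 g(y) = sqrt(C1 + y^2)


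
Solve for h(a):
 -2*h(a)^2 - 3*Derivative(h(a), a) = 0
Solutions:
 h(a) = 3/(C1 + 2*a)


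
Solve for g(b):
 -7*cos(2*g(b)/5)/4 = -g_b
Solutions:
 -7*b/4 - 5*log(sin(2*g(b)/5) - 1)/4 + 5*log(sin(2*g(b)/5) + 1)/4 = C1


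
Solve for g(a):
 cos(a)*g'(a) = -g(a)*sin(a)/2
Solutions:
 g(a) = C1*sqrt(cos(a))


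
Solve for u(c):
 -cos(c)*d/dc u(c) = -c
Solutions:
 u(c) = C1 + Integral(c/cos(c), c)


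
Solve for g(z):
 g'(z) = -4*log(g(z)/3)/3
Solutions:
 -3*Integral(1/(-log(_y) + log(3)), (_y, g(z)))/4 = C1 - z


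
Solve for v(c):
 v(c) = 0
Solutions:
 v(c) = 0


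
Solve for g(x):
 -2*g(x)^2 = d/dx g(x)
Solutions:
 g(x) = 1/(C1 + 2*x)


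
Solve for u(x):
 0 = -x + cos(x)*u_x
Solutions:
 u(x) = C1 + Integral(x/cos(x), x)


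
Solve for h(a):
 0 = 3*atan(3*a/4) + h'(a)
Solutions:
 h(a) = C1 - 3*a*atan(3*a/4) + 2*log(9*a^2 + 16)


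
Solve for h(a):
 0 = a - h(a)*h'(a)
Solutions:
 h(a) = -sqrt(C1 + a^2)
 h(a) = sqrt(C1 + a^2)


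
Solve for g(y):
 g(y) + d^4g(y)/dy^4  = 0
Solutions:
 g(y) = (C1*sin(sqrt(2)*y/2) + C2*cos(sqrt(2)*y/2))*exp(-sqrt(2)*y/2) + (C3*sin(sqrt(2)*y/2) + C4*cos(sqrt(2)*y/2))*exp(sqrt(2)*y/2)


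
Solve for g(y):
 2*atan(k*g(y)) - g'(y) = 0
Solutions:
 Integral(1/atan(_y*k), (_y, g(y))) = C1 + 2*y


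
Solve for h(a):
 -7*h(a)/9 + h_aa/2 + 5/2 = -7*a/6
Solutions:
 h(a) = C1*exp(-sqrt(14)*a/3) + C2*exp(sqrt(14)*a/3) + 3*a/2 + 45/14


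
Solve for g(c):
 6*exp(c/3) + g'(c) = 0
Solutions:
 g(c) = C1 - 18*exp(c/3)


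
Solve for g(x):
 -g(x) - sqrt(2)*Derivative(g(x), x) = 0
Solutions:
 g(x) = C1*exp(-sqrt(2)*x/2)


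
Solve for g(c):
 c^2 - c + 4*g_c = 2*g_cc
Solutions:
 g(c) = C1 + C2*exp(2*c) - c^3/12


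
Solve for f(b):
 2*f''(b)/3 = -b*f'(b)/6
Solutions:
 f(b) = C1 + C2*erf(sqrt(2)*b/4)


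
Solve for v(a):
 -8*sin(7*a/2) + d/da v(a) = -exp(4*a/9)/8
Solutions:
 v(a) = C1 - 9*exp(4*a/9)/32 - 16*cos(7*a/2)/7


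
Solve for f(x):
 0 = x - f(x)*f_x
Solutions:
 f(x) = -sqrt(C1 + x^2)
 f(x) = sqrt(C1 + x^2)


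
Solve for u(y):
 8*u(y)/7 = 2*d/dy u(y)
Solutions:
 u(y) = C1*exp(4*y/7)


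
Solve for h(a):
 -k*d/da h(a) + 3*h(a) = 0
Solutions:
 h(a) = C1*exp(3*a/k)


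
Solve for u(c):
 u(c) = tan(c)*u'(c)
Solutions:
 u(c) = C1*sin(c)


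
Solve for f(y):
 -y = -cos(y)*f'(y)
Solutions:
 f(y) = C1 + Integral(y/cos(y), y)


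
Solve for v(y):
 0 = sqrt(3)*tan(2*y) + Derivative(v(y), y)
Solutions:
 v(y) = C1 + sqrt(3)*log(cos(2*y))/2


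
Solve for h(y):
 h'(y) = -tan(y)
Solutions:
 h(y) = C1 + log(cos(y))


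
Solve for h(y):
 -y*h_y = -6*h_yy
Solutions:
 h(y) = C1 + C2*erfi(sqrt(3)*y/6)


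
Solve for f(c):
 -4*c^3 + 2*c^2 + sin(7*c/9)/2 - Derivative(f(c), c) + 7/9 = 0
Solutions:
 f(c) = C1 - c^4 + 2*c^3/3 + 7*c/9 - 9*cos(7*c/9)/14


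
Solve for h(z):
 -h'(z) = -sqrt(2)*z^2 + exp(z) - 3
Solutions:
 h(z) = C1 + sqrt(2)*z^3/3 + 3*z - exp(z)


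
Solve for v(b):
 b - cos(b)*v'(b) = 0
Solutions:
 v(b) = C1 + Integral(b/cos(b), b)


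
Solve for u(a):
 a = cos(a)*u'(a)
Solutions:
 u(a) = C1 + Integral(a/cos(a), a)


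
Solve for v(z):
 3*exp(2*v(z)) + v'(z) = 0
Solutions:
 v(z) = log(-sqrt(-1/(C1 - 3*z))) - log(2)/2
 v(z) = log(-1/(C1 - 3*z))/2 - log(2)/2


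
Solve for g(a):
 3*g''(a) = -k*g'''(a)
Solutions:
 g(a) = C1 + C2*a + C3*exp(-3*a/k)


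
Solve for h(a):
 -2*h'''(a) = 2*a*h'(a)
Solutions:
 h(a) = C1 + Integral(C2*airyai(-a) + C3*airybi(-a), a)


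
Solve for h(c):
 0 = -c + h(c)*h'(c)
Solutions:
 h(c) = -sqrt(C1 + c^2)
 h(c) = sqrt(C1 + c^2)


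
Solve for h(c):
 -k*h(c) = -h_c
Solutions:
 h(c) = C1*exp(c*k)


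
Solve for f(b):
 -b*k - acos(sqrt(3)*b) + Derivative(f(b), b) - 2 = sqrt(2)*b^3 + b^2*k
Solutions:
 f(b) = C1 + sqrt(2)*b^4/4 + b^3*k/3 + b^2*k/2 + b*acos(sqrt(3)*b) + 2*b - sqrt(3)*sqrt(1 - 3*b^2)/3


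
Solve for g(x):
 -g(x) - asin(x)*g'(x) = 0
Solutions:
 g(x) = C1*exp(-Integral(1/asin(x), x))


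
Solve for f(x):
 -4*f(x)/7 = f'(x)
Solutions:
 f(x) = C1*exp(-4*x/7)


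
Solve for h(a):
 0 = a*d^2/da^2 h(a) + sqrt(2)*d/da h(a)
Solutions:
 h(a) = C1 + C2*a^(1 - sqrt(2))


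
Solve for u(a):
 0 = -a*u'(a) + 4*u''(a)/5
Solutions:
 u(a) = C1 + C2*erfi(sqrt(10)*a/4)


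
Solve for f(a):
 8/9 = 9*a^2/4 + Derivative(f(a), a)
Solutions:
 f(a) = C1 - 3*a^3/4 + 8*a/9


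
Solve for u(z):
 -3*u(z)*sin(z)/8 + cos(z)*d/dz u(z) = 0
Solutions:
 u(z) = C1/cos(z)^(3/8)


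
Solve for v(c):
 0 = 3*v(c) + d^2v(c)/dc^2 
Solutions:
 v(c) = C1*sin(sqrt(3)*c) + C2*cos(sqrt(3)*c)


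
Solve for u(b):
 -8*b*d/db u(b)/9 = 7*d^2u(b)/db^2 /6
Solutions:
 u(b) = C1 + C2*erf(2*sqrt(42)*b/21)


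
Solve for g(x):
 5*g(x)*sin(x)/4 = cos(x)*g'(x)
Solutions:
 g(x) = C1/cos(x)^(5/4)


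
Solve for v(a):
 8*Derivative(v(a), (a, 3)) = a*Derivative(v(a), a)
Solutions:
 v(a) = C1 + Integral(C2*airyai(a/2) + C3*airybi(a/2), a)


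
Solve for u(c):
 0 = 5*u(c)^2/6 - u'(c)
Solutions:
 u(c) = -6/(C1 + 5*c)


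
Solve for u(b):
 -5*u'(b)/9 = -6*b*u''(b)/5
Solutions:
 u(b) = C1 + C2*b^(79/54)


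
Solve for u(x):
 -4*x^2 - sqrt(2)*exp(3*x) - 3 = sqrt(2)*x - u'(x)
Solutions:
 u(x) = C1 + 4*x^3/3 + sqrt(2)*x^2/2 + 3*x + sqrt(2)*exp(3*x)/3


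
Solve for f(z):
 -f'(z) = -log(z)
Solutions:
 f(z) = C1 + z*log(z) - z


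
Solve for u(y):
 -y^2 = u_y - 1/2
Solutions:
 u(y) = C1 - y^3/3 + y/2


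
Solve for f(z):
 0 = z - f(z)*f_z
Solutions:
 f(z) = -sqrt(C1 + z^2)
 f(z) = sqrt(C1 + z^2)


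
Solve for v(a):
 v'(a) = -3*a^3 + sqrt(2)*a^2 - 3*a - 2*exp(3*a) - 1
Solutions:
 v(a) = C1 - 3*a^4/4 + sqrt(2)*a^3/3 - 3*a^2/2 - a - 2*exp(3*a)/3


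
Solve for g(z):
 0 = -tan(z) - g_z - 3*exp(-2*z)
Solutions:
 g(z) = C1 - log(tan(z)^2 + 1)/2 + 3*exp(-2*z)/2


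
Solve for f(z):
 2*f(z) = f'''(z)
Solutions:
 f(z) = C3*exp(2^(1/3)*z) + (C1*sin(2^(1/3)*sqrt(3)*z/2) + C2*cos(2^(1/3)*sqrt(3)*z/2))*exp(-2^(1/3)*z/2)


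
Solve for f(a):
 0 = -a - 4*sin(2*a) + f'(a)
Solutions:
 f(a) = C1 + a^2/2 - 2*cos(2*a)


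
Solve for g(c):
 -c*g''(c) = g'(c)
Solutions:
 g(c) = C1 + C2*log(c)


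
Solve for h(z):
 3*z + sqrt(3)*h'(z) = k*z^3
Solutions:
 h(z) = C1 + sqrt(3)*k*z^4/12 - sqrt(3)*z^2/2


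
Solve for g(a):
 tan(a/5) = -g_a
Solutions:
 g(a) = C1 + 5*log(cos(a/5))


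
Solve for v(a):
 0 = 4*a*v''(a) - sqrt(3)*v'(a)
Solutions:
 v(a) = C1 + C2*a^(sqrt(3)/4 + 1)


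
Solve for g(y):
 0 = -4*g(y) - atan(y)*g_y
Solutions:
 g(y) = C1*exp(-4*Integral(1/atan(y), y))


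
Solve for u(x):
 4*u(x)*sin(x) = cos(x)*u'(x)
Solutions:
 u(x) = C1/cos(x)^4


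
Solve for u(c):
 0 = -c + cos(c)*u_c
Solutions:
 u(c) = C1 + Integral(c/cos(c), c)


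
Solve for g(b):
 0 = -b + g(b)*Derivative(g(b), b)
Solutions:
 g(b) = -sqrt(C1 + b^2)
 g(b) = sqrt(C1 + b^2)


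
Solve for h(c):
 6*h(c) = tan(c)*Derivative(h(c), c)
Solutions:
 h(c) = C1*sin(c)^6


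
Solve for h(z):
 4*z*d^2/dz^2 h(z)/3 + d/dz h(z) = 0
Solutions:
 h(z) = C1 + C2*z^(1/4)


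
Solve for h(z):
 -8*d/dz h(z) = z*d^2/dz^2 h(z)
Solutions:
 h(z) = C1 + C2/z^7


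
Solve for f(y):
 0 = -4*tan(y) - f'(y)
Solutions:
 f(y) = C1 + 4*log(cos(y))


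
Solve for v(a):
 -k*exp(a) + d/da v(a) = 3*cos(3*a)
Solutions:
 v(a) = C1 + k*exp(a) + sin(3*a)


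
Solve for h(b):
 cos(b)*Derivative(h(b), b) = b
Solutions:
 h(b) = C1 + Integral(b/cos(b), b)


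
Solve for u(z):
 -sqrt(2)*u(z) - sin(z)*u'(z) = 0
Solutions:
 u(z) = C1*(cos(z) + 1)^(sqrt(2)/2)/(cos(z) - 1)^(sqrt(2)/2)


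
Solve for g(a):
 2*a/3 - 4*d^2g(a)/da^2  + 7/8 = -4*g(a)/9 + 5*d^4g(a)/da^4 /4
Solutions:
 g(a) = C1*exp(-2*sqrt(15)*a*sqrt(-6 + sqrt(41))/15) + C2*exp(2*sqrt(15)*a*sqrt(-6 + sqrt(41))/15) + C3*sin(2*sqrt(15)*a*sqrt(6 + sqrt(41))/15) + C4*cos(2*sqrt(15)*a*sqrt(6 + sqrt(41))/15) - 3*a/2 - 63/32


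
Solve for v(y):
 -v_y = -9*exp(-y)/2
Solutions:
 v(y) = C1 - 9*exp(-y)/2


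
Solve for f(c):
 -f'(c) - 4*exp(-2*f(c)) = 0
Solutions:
 f(c) = log(-sqrt(C1 - 8*c))
 f(c) = log(C1 - 8*c)/2


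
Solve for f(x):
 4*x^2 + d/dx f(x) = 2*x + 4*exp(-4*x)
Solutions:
 f(x) = C1 - 4*x^3/3 + x^2 - exp(-4*x)


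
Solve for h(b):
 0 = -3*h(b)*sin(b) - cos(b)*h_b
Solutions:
 h(b) = C1*cos(b)^3


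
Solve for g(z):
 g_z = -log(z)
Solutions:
 g(z) = C1 - z*log(z) + z


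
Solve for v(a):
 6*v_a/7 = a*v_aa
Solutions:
 v(a) = C1 + C2*a^(13/7)


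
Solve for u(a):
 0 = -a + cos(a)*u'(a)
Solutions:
 u(a) = C1 + Integral(a/cos(a), a)


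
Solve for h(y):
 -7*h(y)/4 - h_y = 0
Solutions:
 h(y) = C1*exp(-7*y/4)


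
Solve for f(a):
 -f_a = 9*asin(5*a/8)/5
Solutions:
 f(a) = C1 - 9*a*asin(5*a/8)/5 - 9*sqrt(64 - 25*a^2)/25


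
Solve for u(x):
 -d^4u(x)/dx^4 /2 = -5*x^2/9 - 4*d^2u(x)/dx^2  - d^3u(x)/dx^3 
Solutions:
 u(x) = C1 + C2*x + C3*exp(-2*x) + C4*exp(4*x) - 5*x^4/432 + 5*x^3/432 - 5*x^2/192


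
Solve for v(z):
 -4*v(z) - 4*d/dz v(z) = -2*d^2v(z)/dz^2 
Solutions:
 v(z) = C1*exp(z*(1 - sqrt(3))) + C2*exp(z*(1 + sqrt(3)))


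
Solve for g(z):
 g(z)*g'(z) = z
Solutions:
 g(z) = -sqrt(C1 + z^2)
 g(z) = sqrt(C1 + z^2)


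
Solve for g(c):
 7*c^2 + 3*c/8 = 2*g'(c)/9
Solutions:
 g(c) = C1 + 21*c^3/2 + 27*c^2/32


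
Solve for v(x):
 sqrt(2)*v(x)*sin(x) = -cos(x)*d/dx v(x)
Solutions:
 v(x) = C1*cos(x)^(sqrt(2))


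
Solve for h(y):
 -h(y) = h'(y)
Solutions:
 h(y) = C1*exp(-y)


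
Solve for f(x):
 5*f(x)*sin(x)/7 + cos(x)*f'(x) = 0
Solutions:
 f(x) = C1*cos(x)^(5/7)


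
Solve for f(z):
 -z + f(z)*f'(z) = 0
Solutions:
 f(z) = -sqrt(C1 + z^2)
 f(z) = sqrt(C1 + z^2)


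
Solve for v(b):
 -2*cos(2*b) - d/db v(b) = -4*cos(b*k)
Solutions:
 v(b) = C1 - sin(2*b) + 4*sin(b*k)/k


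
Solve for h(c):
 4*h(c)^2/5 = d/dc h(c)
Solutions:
 h(c) = -5/(C1 + 4*c)


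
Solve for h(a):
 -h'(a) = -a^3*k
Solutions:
 h(a) = C1 + a^4*k/4


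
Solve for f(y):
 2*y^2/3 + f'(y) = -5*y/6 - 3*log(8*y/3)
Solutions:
 f(y) = C1 - 2*y^3/9 - 5*y^2/12 - 3*y*log(y) - 9*y*log(2) + 3*y + 3*y*log(3)


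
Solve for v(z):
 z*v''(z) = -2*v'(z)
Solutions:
 v(z) = C1 + C2/z


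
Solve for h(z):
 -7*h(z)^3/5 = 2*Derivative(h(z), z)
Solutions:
 h(z) = -sqrt(5)*sqrt(-1/(C1 - 7*z))
 h(z) = sqrt(5)*sqrt(-1/(C1 - 7*z))


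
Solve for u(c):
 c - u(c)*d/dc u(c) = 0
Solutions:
 u(c) = -sqrt(C1 + c^2)
 u(c) = sqrt(C1 + c^2)


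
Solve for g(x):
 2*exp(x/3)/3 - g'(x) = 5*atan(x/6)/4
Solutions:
 g(x) = C1 - 5*x*atan(x/6)/4 + 2*exp(x/3) + 15*log(x^2 + 36)/4


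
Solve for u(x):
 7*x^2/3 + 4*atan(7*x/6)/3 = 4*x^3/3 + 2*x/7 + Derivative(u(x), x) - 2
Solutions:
 u(x) = C1 - x^4/3 + 7*x^3/9 - x^2/7 + 4*x*atan(7*x/6)/3 + 2*x - 4*log(49*x^2 + 36)/7


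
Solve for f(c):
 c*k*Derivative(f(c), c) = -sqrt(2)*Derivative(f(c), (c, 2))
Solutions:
 f(c) = Piecewise((-2^(3/4)*sqrt(pi)*C1*erf(2^(1/4)*c*sqrt(k)/2)/(2*sqrt(k)) - C2, (k > 0) | (k < 0)), (-C1*c - C2, True))


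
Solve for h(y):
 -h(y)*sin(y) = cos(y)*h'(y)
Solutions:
 h(y) = C1*cos(y)


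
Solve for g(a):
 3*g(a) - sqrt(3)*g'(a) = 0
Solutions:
 g(a) = C1*exp(sqrt(3)*a)


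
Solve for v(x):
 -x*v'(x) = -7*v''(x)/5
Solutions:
 v(x) = C1 + C2*erfi(sqrt(70)*x/14)


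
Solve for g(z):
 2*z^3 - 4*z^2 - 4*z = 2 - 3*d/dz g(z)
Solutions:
 g(z) = C1 - z^4/6 + 4*z^3/9 + 2*z^2/3 + 2*z/3


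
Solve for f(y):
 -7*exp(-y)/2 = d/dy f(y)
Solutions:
 f(y) = C1 + 7*exp(-y)/2


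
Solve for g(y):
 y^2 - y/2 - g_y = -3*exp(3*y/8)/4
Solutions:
 g(y) = C1 + y^3/3 - y^2/4 + 2*exp(3*y/8)


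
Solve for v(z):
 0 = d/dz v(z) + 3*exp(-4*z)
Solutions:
 v(z) = C1 + 3*exp(-4*z)/4


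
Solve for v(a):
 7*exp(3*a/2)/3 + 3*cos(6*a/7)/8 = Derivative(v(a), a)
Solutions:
 v(a) = C1 + 14*exp(3*a/2)/9 + 7*sin(6*a/7)/16


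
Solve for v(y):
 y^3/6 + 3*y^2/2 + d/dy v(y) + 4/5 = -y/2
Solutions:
 v(y) = C1 - y^4/24 - y^3/2 - y^2/4 - 4*y/5


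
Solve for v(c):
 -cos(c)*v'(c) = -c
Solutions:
 v(c) = C1 + Integral(c/cos(c), c)


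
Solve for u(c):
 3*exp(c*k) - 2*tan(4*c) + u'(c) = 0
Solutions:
 u(c) = C1 - 3*Piecewise((exp(c*k)/k, Ne(k, 0)), (c, True)) - log(cos(4*c))/2


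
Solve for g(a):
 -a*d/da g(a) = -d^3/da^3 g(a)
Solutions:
 g(a) = C1 + Integral(C2*airyai(a) + C3*airybi(a), a)


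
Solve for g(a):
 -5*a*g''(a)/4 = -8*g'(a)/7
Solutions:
 g(a) = C1 + C2*a^(67/35)


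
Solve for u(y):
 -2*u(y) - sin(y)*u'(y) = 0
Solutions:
 u(y) = C1*(cos(y) + 1)/(cos(y) - 1)


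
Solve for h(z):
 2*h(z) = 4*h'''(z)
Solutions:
 h(z) = C3*exp(2^(2/3)*z/2) + (C1*sin(2^(2/3)*sqrt(3)*z/4) + C2*cos(2^(2/3)*sqrt(3)*z/4))*exp(-2^(2/3)*z/4)


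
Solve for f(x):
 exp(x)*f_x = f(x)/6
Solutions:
 f(x) = C1*exp(-exp(-x)/6)


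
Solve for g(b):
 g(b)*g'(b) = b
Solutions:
 g(b) = -sqrt(C1 + b^2)
 g(b) = sqrt(C1 + b^2)


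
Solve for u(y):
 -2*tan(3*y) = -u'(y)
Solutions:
 u(y) = C1 - 2*log(cos(3*y))/3


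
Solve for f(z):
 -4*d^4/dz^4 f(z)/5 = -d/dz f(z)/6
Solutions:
 f(z) = C1 + C4*exp(3^(2/3)*5^(1/3)*z/6) + (C2*sin(3^(1/6)*5^(1/3)*z/4) + C3*cos(3^(1/6)*5^(1/3)*z/4))*exp(-3^(2/3)*5^(1/3)*z/12)


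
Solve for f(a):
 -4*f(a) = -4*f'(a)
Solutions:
 f(a) = C1*exp(a)


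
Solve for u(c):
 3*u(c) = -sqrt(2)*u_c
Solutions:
 u(c) = C1*exp(-3*sqrt(2)*c/2)


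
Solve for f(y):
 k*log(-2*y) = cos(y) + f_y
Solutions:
 f(y) = C1 + k*y*(log(-y) - 1) + k*y*log(2) - sin(y)


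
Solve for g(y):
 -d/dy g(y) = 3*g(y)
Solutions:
 g(y) = C1*exp(-3*y)


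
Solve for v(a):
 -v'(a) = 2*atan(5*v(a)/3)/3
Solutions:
 Integral(1/atan(5*_y/3), (_y, v(a))) = C1 - 2*a/3


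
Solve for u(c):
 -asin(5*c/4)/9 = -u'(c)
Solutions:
 u(c) = C1 + c*asin(5*c/4)/9 + sqrt(16 - 25*c^2)/45


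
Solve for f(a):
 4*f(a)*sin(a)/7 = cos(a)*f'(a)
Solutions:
 f(a) = C1/cos(a)^(4/7)


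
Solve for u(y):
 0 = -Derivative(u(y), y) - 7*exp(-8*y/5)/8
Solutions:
 u(y) = C1 + 35*exp(-8*y/5)/64


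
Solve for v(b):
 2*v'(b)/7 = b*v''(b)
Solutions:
 v(b) = C1 + C2*b^(9/7)


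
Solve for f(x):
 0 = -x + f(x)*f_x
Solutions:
 f(x) = -sqrt(C1 + x^2)
 f(x) = sqrt(C1 + x^2)


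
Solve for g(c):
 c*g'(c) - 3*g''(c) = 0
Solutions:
 g(c) = C1 + C2*erfi(sqrt(6)*c/6)


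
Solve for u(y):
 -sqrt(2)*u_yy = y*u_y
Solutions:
 u(y) = C1 + C2*erf(2^(1/4)*y/2)


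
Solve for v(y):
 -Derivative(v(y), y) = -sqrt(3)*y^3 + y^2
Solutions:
 v(y) = C1 + sqrt(3)*y^4/4 - y^3/3


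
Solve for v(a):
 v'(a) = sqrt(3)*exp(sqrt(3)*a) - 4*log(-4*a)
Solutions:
 v(a) = C1 - 4*a*log(-a) + 4*a*(1 - 2*log(2)) + exp(sqrt(3)*a)


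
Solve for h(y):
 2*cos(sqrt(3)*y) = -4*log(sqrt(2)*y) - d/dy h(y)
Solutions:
 h(y) = C1 - 4*y*log(y) - 2*y*log(2) + 4*y - 2*sqrt(3)*sin(sqrt(3)*y)/3


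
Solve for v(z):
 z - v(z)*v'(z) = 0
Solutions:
 v(z) = -sqrt(C1 + z^2)
 v(z) = sqrt(C1 + z^2)


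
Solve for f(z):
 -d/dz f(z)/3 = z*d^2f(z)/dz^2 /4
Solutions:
 f(z) = C1 + C2/z^(1/3)


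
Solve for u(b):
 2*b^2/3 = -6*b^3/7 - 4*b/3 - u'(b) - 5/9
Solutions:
 u(b) = C1 - 3*b^4/14 - 2*b^3/9 - 2*b^2/3 - 5*b/9


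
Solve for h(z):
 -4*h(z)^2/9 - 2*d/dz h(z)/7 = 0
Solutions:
 h(z) = 9/(C1 + 14*z)


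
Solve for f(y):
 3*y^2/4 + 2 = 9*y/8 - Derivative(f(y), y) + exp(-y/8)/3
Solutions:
 f(y) = C1 - y^3/4 + 9*y^2/16 - 2*y - 8*exp(-y/8)/3


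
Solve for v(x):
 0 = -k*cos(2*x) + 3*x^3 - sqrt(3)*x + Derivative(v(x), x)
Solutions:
 v(x) = C1 + k*sin(2*x)/2 - 3*x^4/4 + sqrt(3)*x^2/2


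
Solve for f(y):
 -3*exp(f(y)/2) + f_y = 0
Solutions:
 f(y) = 2*log(-1/(C1 + 3*y)) + 2*log(2)


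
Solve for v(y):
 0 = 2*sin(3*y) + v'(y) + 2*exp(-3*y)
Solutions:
 v(y) = C1 + 2*cos(3*y)/3 + 2*exp(-3*y)/3


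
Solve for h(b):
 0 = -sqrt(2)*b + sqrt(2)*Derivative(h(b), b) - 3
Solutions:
 h(b) = C1 + b^2/2 + 3*sqrt(2)*b/2


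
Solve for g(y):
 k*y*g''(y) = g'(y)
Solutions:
 g(y) = C1 + y^(((re(k) + 1)*re(k) + im(k)^2)/(re(k)^2 + im(k)^2))*(C2*sin(log(y)*Abs(im(k))/(re(k)^2 + im(k)^2)) + C3*cos(log(y)*im(k)/(re(k)^2 + im(k)^2)))


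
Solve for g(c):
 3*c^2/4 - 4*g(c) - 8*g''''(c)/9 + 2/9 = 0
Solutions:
 g(c) = 3*c^2/16 + (C1*sin(2^(1/4)*sqrt(3)*c/2) + C2*cos(2^(1/4)*sqrt(3)*c/2))*exp(-2^(1/4)*sqrt(3)*c/2) + (C3*sin(2^(1/4)*sqrt(3)*c/2) + C4*cos(2^(1/4)*sqrt(3)*c/2))*exp(2^(1/4)*sqrt(3)*c/2) + 1/18


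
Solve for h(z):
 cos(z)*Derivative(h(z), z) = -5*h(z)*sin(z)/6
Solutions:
 h(z) = C1*cos(z)^(5/6)


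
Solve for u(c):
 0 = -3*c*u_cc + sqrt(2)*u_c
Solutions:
 u(c) = C1 + C2*c^(sqrt(2)/3 + 1)


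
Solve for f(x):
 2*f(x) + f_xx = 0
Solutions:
 f(x) = C1*sin(sqrt(2)*x) + C2*cos(sqrt(2)*x)


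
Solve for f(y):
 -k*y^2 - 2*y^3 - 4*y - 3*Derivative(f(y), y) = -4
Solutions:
 f(y) = C1 - k*y^3/9 - y^4/6 - 2*y^2/3 + 4*y/3


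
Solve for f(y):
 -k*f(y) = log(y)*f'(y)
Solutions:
 f(y) = C1*exp(-k*li(y))


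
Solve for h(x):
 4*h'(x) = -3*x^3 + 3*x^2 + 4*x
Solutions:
 h(x) = C1 - 3*x^4/16 + x^3/4 + x^2/2


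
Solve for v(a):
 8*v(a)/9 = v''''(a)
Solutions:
 v(a) = C1*exp(-2^(3/4)*sqrt(3)*a/3) + C2*exp(2^(3/4)*sqrt(3)*a/3) + C3*sin(2^(3/4)*sqrt(3)*a/3) + C4*cos(2^(3/4)*sqrt(3)*a/3)


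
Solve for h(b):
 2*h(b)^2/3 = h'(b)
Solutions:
 h(b) = -3/(C1 + 2*b)


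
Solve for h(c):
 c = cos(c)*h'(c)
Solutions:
 h(c) = C1 + Integral(c/cos(c), c)


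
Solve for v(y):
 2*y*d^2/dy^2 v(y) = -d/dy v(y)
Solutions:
 v(y) = C1 + C2*sqrt(y)


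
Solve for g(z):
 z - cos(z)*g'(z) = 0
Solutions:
 g(z) = C1 + Integral(z/cos(z), z)


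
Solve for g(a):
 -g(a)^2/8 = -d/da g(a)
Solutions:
 g(a) = -8/(C1 + a)


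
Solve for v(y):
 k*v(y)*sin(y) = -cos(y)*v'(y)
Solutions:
 v(y) = C1*exp(k*log(cos(y)))


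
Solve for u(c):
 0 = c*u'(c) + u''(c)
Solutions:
 u(c) = C1 + C2*erf(sqrt(2)*c/2)


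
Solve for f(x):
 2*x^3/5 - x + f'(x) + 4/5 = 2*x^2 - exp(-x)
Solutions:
 f(x) = C1 - x^4/10 + 2*x^3/3 + x^2/2 - 4*x/5 + exp(-x)


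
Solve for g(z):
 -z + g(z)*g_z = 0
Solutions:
 g(z) = -sqrt(C1 + z^2)
 g(z) = sqrt(C1 + z^2)


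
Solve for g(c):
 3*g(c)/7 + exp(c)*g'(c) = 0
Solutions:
 g(c) = C1*exp(3*exp(-c)/7)


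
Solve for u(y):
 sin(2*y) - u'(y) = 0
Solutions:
 u(y) = C1 - cos(2*y)/2


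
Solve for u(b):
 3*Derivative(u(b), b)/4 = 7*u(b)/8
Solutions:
 u(b) = C1*exp(7*b/6)


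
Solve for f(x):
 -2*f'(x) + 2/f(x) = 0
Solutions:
 f(x) = -sqrt(C1 + 2*x)
 f(x) = sqrt(C1 + 2*x)


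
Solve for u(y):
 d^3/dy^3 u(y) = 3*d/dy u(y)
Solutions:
 u(y) = C1 + C2*exp(-sqrt(3)*y) + C3*exp(sqrt(3)*y)


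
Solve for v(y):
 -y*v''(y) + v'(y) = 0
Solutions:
 v(y) = C1 + C2*y^2


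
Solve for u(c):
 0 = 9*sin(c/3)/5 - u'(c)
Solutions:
 u(c) = C1 - 27*cos(c/3)/5


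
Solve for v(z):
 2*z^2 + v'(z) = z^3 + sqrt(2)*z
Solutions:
 v(z) = C1 + z^4/4 - 2*z^3/3 + sqrt(2)*z^2/2


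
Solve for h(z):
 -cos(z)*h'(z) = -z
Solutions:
 h(z) = C1 + Integral(z/cos(z), z)


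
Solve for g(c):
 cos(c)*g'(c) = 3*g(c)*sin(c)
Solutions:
 g(c) = C1/cos(c)^3


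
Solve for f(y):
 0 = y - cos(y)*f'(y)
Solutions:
 f(y) = C1 + Integral(y/cos(y), y)


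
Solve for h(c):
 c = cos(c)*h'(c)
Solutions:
 h(c) = C1 + Integral(c/cos(c), c)


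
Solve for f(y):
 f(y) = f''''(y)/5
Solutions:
 f(y) = C1*exp(-5^(1/4)*y) + C2*exp(5^(1/4)*y) + C3*sin(5^(1/4)*y) + C4*cos(5^(1/4)*y)


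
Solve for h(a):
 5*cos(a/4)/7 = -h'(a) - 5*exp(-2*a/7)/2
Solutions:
 h(a) = C1 - 20*sin(a/4)/7 + 35*exp(-2*a/7)/4


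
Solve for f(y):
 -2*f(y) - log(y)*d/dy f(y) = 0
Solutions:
 f(y) = C1*exp(-2*li(y))


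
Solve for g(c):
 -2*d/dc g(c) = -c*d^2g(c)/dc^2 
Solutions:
 g(c) = C1 + C2*c^3


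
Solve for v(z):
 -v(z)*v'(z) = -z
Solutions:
 v(z) = -sqrt(C1 + z^2)
 v(z) = sqrt(C1 + z^2)


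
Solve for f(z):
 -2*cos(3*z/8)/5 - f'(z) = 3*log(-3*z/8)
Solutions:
 f(z) = C1 - 3*z*log(-z) - 3*z*log(3) + 3*z + 9*z*log(2) - 16*sin(3*z/8)/15


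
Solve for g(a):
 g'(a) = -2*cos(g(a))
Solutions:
 g(a) = pi - asin((C1 + exp(4*a))/(C1 - exp(4*a)))
 g(a) = asin((C1 + exp(4*a))/(C1 - exp(4*a)))


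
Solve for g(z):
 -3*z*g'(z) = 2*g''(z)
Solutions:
 g(z) = C1 + C2*erf(sqrt(3)*z/2)


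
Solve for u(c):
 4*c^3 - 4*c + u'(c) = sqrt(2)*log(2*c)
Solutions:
 u(c) = C1 - c^4 + 2*c^2 + sqrt(2)*c*log(c) - sqrt(2)*c + sqrt(2)*c*log(2)


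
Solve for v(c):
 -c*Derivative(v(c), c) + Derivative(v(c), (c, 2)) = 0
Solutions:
 v(c) = C1 + C2*erfi(sqrt(2)*c/2)


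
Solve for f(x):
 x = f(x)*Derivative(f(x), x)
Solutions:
 f(x) = -sqrt(C1 + x^2)
 f(x) = sqrt(C1 + x^2)


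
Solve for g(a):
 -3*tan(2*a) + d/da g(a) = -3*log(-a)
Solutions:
 g(a) = C1 - 3*a*log(-a) + 3*a - 3*log(cos(2*a))/2


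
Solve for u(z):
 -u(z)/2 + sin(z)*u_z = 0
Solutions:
 u(z) = C1*(cos(z) - 1)^(1/4)/(cos(z) + 1)^(1/4)


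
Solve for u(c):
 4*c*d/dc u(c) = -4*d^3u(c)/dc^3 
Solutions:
 u(c) = C1 + Integral(C2*airyai(-c) + C3*airybi(-c), c)


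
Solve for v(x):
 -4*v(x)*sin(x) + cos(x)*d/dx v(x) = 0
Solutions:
 v(x) = C1/cos(x)^4


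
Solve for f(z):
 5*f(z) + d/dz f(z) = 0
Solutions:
 f(z) = C1*exp(-5*z)


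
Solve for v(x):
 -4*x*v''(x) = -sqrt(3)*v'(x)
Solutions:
 v(x) = C1 + C2*x^(sqrt(3)/4 + 1)


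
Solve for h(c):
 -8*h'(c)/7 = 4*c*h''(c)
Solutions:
 h(c) = C1 + C2*c^(5/7)


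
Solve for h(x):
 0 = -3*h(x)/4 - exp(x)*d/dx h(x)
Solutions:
 h(x) = C1*exp(3*exp(-x)/4)


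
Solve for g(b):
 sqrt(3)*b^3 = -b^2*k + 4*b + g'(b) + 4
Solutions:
 g(b) = C1 + sqrt(3)*b^4/4 + b^3*k/3 - 2*b^2 - 4*b


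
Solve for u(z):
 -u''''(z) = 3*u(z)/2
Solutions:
 u(z) = (C1*sin(6^(1/4)*z/2) + C2*cos(6^(1/4)*z/2))*exp(-6^(1/4)*z/2) + (C3*sin(6^(1/4)*z/2) + C4*cos(6^(1/4)*z/2))*exp(6^(1/4)*z/2)


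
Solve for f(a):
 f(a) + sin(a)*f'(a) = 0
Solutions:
 f(a) = C1*sqrt(cos(a) + 1)/sqrt(cos(a) - 1)


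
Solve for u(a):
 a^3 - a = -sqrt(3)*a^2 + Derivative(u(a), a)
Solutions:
 u(a) = C1 + a^4/4 + sqrt(3)*a^3/3 - a^2/2


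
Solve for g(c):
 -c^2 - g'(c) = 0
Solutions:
 g(c) = C1 - c^3/3


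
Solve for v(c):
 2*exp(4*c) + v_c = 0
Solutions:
 v(c) = C1 - exp(4*c)/2


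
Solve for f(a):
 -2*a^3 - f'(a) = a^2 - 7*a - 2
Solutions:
 f(a) = C1 - a^4/2 - a^3/3 + 7*a^2/2 + 2*a


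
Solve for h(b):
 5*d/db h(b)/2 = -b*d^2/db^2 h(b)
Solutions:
 h(b) = C1 + C2/b^(3/2)


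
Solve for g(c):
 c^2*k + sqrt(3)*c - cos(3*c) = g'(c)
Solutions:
 g(c) = C1 + c^3*k/3 + sqrt(3)*c^2/2 - sin(3*c)/3


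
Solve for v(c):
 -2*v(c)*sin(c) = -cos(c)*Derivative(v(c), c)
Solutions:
 v(c) = C1/cos(c)^2


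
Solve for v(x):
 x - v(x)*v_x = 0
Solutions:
 v(x) = -sqrt(C1 + x^2)
 v(x) = sqrt(C1 + x^2)


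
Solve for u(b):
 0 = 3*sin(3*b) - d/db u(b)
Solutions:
 u(b) = C1 - cos(3*b)


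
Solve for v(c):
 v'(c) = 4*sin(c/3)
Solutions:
 v(c) = C1 - 12*cos(c/3)


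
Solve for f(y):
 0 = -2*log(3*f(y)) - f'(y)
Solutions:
 Integral(1/(log(_y) + log(3)), (_y, f(y)))/2 = C1 - y


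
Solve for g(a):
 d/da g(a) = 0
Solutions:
 g(a) = C1


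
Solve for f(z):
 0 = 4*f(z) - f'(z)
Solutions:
 f(z) = C1*exp(4*z)


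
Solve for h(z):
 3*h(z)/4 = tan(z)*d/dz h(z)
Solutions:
 h(z) = C1*sin(z)^(3/4)


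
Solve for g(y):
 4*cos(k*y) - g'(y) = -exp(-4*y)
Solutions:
 g(y) = C1 - exp(-4*y)/4 + 4*sin(k*y)/k


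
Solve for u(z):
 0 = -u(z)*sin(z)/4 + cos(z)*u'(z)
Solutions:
 u(z) = C1/cos(z)^(1/4)


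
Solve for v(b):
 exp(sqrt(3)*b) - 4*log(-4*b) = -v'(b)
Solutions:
 v(b) = C1 + 4*b*log(-b) + 4*b*(-1 + 2*log(2)) - sqrt(3)*exp(sqrt(3)*b)/3


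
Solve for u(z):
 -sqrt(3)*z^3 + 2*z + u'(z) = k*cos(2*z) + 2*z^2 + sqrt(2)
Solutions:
 u(z) = C1 + k*sin(2*z)/2 + sqrt(3)*z^4/4 + 2*z^3/3 - z^2 + sqrt(2)*z


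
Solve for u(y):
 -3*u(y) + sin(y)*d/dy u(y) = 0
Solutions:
 u(y) = C1*(cos(y) - 1)^(3/2)/(cos(y) + 1)^(3/2)


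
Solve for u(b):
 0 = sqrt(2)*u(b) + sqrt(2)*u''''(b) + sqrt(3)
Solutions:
 u(b) = (C1*sin(sqrt(2)*b/2) + C2*cos(sqrt(2)*b/2))*exp(-sqrt(2)*b/2) + (C3*sin(sqrt(2)*b/2) + C4*cos(sqrt(2)*b/2))*exp(sqrt(2)*b/2) - sqrt(6)/2


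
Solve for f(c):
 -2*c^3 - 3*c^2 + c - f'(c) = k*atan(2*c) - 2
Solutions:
 f(c) = C1 - c^4/2 - c^3 + c^2/2 + 2*c - k*(c*atan(2*c) - log(4*c^2 + 1)/4)


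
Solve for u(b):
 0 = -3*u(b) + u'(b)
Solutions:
 u(b) = C1*exp(3*b)


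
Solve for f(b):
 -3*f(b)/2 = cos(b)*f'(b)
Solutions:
 f(b) = C1*(sin(b) - 1)^(3/4)/(sin(b) + 1)^(3/4)


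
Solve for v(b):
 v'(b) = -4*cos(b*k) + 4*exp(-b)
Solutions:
 v(b) = C1 - 4*exp(-b) - 4*sin(b*k)/k


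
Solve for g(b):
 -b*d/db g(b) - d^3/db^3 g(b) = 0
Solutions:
 g(b) = C1 + Integral(C2*airyai(-b) + C3*airybi(-b), b)


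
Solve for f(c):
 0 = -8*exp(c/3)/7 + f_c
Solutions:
 f(c) = C1 + 24*exp(c/3)/7


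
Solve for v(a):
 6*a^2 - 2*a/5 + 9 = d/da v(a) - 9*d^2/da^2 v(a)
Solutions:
 v(a) = C1 + C2*exp(a/9) + 2*a^3 + 269*a^2/5 + 4887*a/5


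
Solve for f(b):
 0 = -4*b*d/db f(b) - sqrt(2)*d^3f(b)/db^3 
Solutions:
 f(b) = C1 + Integral(C2*airyai(-sqrt(2)*b) + C3*airybi(-sqrt(2)*b), b)


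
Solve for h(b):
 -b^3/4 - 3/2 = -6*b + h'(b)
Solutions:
 h(b) = C1 - b^4/16 + 3*b^2 - 3*b/2


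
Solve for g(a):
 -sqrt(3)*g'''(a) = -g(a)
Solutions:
 g(a) = C3*exp(3^(5/6)*a/3) + (C1*sin(3^(1/3)*a/2) + C2*cos(3^(1/3)*a/2))*exp(-3^(5/6)*a/6)


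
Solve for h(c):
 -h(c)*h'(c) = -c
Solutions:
 h(c) = -sqrt(C1 + c^2)
 h(c) = sqrt(C1 + c^2)


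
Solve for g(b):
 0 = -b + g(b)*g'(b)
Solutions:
 g(b) = -sqrt(C1 + b^2)
 g(b) = sqrt(C1 + b^2)


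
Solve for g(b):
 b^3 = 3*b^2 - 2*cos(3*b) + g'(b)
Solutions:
 g(b) = C1 + b^4/4 - b^3 + 2*sin(3*b)/3


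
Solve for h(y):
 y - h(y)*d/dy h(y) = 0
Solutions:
 h(y) = -sqrt(C1 + y^2)
 h(y) = sqrt(C1 + y^2)


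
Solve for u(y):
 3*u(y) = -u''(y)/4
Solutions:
 u(y) = C1*sin(2*sqrt(3)*y) + C2*cos(2*sqrt(3)*y)


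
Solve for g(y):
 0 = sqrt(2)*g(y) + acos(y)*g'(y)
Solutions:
 g(y) = C1*exp(-sqrt(2)*Integral(1/acos(y), y))


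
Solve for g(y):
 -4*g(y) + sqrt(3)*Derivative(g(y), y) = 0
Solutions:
 g(y) = C1*exp(4*sqrt(3)*y/3)


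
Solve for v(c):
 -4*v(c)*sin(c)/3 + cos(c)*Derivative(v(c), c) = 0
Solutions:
 v(c) = C1/cos(c)^(4/3)


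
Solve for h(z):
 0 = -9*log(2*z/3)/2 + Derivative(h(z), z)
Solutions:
 h(z) = C1 + 9*z*log(z)/2 - 9*z*log(3)/2 - 9*z/2 + 9*z*log(2)/2


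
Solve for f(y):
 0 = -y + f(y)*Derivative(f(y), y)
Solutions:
 f(y) = -sqrt(C1 + y^2)
 f(y) = sqrt(C1 + y^2)


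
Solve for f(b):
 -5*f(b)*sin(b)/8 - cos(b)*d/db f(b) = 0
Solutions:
 f(b) = C1*cos(b)^(5/8)


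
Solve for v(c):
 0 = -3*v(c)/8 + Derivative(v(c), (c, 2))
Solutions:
 v(c) = C1*exp(-sqrt(6)*c/4) + C2*exp(sqrt(6)*c/4)


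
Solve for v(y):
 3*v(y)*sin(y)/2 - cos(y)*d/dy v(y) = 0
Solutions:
 v(y) = C1/cos(y)^(3/2)


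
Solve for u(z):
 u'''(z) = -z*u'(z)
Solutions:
 u(z) = C1 + Integral(C2*airyai(-z) + C3*airybi(-z), z)


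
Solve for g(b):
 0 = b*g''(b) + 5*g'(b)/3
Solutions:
 g(b) = C1 + C2/b^(2/3)


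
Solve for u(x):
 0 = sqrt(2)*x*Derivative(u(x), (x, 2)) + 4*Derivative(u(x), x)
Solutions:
 u(x) = C1 + C2*x^(1 - 2*sqrt(2))


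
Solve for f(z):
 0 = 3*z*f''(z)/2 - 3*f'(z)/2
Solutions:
 f(z) = C1 + C2*z^2


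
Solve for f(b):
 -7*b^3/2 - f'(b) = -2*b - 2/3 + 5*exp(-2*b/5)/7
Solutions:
 f(b) = C1 - 7*b^4/8 + b^2 + 2*b/3 + 25*exp(-2*b/5)/14


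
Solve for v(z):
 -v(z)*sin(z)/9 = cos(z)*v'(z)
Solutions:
 v(z) = C1*cos(z)^(1/9)


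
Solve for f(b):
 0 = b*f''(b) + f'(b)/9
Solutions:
 f(b) = C1 + C2*b^(8/9)


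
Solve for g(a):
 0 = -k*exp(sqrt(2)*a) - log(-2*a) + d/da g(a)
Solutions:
 g(a) = C1 + a*log(-a) + a*(-1 + log(2)) + sqrt(2)*k*exp(sqrt(2)*a)/2


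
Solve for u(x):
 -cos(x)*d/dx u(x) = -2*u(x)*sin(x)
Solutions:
 u(x) = C1/cos(x)^2


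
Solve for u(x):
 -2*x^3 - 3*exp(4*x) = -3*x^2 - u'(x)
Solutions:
 u(x) = C1 + x^4/2 - x^3 + 3*exp(4*x)/4


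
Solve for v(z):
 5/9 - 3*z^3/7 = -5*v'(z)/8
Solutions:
 v(z) = C1 + 6*z^4/35 - 8*z/9


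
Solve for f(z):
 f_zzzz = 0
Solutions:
 f(z) = C1 + C2*z + C3*z^2 + C4*z^3


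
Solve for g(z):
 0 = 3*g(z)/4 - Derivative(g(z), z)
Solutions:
 g(z) = C1*exp(3*z/4)


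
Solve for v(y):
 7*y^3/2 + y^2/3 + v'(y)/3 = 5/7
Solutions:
 v(y) = C1 - 21*y^4/8 - y^3/3 + 15*y/7


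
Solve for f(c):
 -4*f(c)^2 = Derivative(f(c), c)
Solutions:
 f(c) = 1/(C1 + 4*c)


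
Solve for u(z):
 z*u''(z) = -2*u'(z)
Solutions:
 u(z) = C1 + C2/z


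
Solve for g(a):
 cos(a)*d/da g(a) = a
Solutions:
 g(a) = C1 + Integral(a/cos(a), a)


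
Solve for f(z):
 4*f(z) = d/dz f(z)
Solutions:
 f(z) = C1*exp(4*z)


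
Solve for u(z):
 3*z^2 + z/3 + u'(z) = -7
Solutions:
 u(z) = C1 - z^3 - z^2/6 - 7*z
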